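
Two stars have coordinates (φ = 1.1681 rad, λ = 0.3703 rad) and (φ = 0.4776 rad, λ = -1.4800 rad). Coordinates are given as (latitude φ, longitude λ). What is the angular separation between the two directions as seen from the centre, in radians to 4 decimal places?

In radians: φ₁ = 1.1681, φ₂ = 0.4776, Δλ = -106.014° = -1.8503 rad.
Haversine: a = sin²(Δφ/2) + cos φ₁ cos φ₂ sin²(Δλ/2) = 0.1145 + (0.3919)(0.8881)(0.6379) = 0.33657.
Central angle c = 2·arcsin(√a) = 1.23782 rad.
So the angular separation is 1.2378 rad.

1.2378 rad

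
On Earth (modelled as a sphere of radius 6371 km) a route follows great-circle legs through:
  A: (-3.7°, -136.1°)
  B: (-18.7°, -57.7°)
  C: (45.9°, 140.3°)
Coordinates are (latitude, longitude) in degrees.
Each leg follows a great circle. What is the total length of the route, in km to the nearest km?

25223 km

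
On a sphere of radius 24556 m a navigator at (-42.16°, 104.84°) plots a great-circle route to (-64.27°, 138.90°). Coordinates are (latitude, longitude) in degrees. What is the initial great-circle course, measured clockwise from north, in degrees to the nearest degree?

With φ₁ = -0.7358, φ₂ = -1.1217, Δλ = 0.5945 rad, the forward-azimuth formula gives
θ = atan2( sin Δλ cos φ₂ , cos φ₁ sin φ₂ − sin φ₁ cos φ₂ cos Δλ ) = atan2(0.2431, -0.4264) = 150.31°.
So the initial bearing is 150°.

150°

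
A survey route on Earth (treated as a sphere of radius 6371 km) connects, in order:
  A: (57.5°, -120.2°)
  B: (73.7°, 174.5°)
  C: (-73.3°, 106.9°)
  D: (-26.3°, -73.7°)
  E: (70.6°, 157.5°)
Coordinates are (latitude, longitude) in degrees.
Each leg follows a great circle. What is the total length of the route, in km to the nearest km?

43315 km

Leg A→B: central angle 0.5105 rad, distance 3252.3 km.
Leg B→C: central angle 2.6651 rad, distance 16979.1 km.
Leg C→D: central angle 1.4032 rad, distance 8940.0 km.
Leg D→E: central angle 2.2199 rad, distance 14143.2 km.
Total: 3252.3 + 16979.1 + 8940.0 + 14143.2 ≈ 43315 km.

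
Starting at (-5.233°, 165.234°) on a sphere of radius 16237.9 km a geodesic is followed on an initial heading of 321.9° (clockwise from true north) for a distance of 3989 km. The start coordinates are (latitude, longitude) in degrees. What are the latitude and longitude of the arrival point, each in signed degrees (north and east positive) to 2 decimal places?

5.86°, 156.56°

Angular distance δ = d/R = 3989/16237.9 = 0.24566 rad; initial bearing θ = 5.6182 rad.
sin φ₂ = sin φ₁ cos δ + cos φ₁ sin δ cos θ = (-0.0912)(0.9700) + (0.9958)(0.2432)(0.7869) = 0.1021, so φ₂ = 5.86°.
Δλ = atan2(sin θ sin δ cos φ₁, cos δ − sin φ₁ sin φ₂) = atan2(-0.1494, 0.9793) = -8.676°.
λ₂ = 165.234° − 8.676° = 156.56°.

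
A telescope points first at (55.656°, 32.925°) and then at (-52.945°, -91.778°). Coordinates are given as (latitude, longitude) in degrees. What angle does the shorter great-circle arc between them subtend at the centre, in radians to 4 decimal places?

2.5915 rad

In radians: φ₁ = 0.9714, φ₂ = -0.9241, Δλ = -124.703° = -2.1765 rad.
cos c = sin φ₁ sin φ₂ + cos φ₁ cos φ₂ cos Δλ = (0.8257)(-0.7981) + (0.5642)(0.6026)(-0.5693) = -0.85247,
so c = arccos(-0.85247) = 2.59149 rad.
So the angular separation is 2.5915 rad.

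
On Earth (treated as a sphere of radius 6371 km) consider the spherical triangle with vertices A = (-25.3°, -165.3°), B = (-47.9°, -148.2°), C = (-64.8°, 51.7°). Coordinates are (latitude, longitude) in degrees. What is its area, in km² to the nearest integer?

9903403 km²

Side lengths (central angles): a = 1.1561, b = 1.4915, c = 0.4592 rad; semiperimeter s = 1.5533.
By l'Huilier's theorem, tan(E/4) = √[tan(s/2) tan((s−a)/2) tan((s−b)/2) tan((s−c)/2)], giving spherical excess E = 0.2440 rad.
Area = E·R² = 0.2440 × (6371)² ≈ 9903403 km².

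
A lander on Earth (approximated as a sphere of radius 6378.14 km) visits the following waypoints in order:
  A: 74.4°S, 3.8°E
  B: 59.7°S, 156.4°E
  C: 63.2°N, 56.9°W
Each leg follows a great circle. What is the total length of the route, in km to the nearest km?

Leg A→B: central angle 0.7797 rad, distance 4973.0 km.
Leg B→C: central angle 2.8606 rad, distance 18245.4 km.
Total: 4973.0 + 18245.4 ≈ 23218 km.

23218 km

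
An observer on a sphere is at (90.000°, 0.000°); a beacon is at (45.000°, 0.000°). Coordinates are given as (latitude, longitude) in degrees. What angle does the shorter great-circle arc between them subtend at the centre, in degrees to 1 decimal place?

45.0°

Let φ₁ = 1.5708 rad, φ₂ = 0.7854 rad, and Δλ = 0.0000 rad.
cos c = sin φ₁ sin φ₂ + cos φ₁ cos φ₂ cos Δλ = (1.0000)(0.7071) + (0.0000)(0.7071)(1.0000) = 0.70711,
so c = arccos(0.70711) = 0.78540 rad.
So the angular separation is 45.0°.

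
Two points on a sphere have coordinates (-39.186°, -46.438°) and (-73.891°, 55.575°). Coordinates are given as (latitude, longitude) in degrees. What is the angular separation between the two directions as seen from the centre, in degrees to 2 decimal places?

With latitudes φ₁ = -39.186°, φ₂ = -73.891° and longitude difference Δλ = 102.013°:
cos c = sin φ₁ sin φ₂ + cos φ₁ cos φ₂ cos Δλ = (-0.6318)(-0.9607) + (0.7751)(0.2775)(-0.2081) = 0.56227,
so c = arccos(0.56227) = 0.97367 rad.
So the angular separation is 55.79°.

55.79°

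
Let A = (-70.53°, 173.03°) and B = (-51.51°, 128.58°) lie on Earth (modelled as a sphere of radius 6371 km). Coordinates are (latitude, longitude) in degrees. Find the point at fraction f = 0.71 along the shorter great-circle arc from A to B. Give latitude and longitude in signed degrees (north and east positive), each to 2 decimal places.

-58.21°, 136.23°

The central angle between A and B is δ = 0.4820 rad.
With f = 0.71, the slerp weights are sin((1−f)δ)/sin δ = 0.3006 and sin(fδ)/sin δ = 0.7239.
Weighted sum of the unit vectors: (0.3006)·(-0.3309,0.0404,-0.9428) + (0.7239)·(-0.3881,0.4865,-0.7827) = (-0.3804, 0.3644, -0.8500).
Converting back: φ = atan2(z, √(x²+y²)) = -58.21°, λ = atan2(y, x) = 136.23°.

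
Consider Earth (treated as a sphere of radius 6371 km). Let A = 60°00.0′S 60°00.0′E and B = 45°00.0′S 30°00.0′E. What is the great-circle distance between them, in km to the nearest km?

2589 km

Let φ₁ = -1.0472 rad, φ₂ = -0.7854 rad, and Δλ = -0.5236 rad.
cos c = sin φ₁ sin φ₂ + cos φ₁ cos φ₂ cos Δλ = (-0.8660)(-0.7071) + (0.5000)(0.7071)(0.8660) = 0.91856,
so c = arccos(0.91856) = 0.40638 rad.
Distance = R·c = 6371 × 0.4064 ≈ 2589 km.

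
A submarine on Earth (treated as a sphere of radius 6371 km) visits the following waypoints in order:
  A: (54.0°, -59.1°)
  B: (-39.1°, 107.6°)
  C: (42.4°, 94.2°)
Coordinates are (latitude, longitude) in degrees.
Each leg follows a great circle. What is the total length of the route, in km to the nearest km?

27241 km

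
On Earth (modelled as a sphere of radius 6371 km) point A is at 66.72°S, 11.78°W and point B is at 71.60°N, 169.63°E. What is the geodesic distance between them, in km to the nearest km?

19470 km

In radians: φ₁ = -1.1645, φ₂ = 1.2497, Δλ = -178.590° = -3.1170 rad.
Haversine: a = sin²(Δφ/2) + cos φ₁ cos φ₂ sin²(Δλ/2) = 0.8734 + (0.3952)(0.3156)(0.9998) = 0.99817.
Central angle c = 2·arcsin(√a) = 3.05598 rad.
Distance = R·c = 6371 × 3.0560 ≈ 19470 km.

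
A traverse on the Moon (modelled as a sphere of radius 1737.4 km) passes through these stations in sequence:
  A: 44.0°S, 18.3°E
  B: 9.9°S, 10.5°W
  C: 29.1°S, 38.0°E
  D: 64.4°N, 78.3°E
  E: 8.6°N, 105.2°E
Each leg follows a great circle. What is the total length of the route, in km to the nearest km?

7551 km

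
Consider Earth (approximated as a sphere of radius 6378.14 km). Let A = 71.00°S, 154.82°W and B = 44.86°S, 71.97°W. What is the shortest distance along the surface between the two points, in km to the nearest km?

5112 km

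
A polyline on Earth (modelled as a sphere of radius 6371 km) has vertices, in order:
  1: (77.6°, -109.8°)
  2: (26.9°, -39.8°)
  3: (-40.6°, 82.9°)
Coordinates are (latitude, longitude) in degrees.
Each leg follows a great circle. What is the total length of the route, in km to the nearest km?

Leg 1→2: central angle 1.0387 rad, distance 6617.3 km.
Leg 2→3: central angle 2.2919 rad, distance 14601.9 km.
Total: 6617.3 + 14601.9 ≈ 21219 km.

21219 km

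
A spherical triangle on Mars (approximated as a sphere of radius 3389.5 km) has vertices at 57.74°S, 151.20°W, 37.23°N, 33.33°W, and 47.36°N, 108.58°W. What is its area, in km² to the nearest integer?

Side lengths (central angles): a = 0.9491, b = 1.9348, c = 2.3607 rad; semiperimeter s = 2.6223.
By l'Huilier's theorem, tan(E/4) = √[tan(s/2) tan((s−a)/2) tan((s−b)/2) tan((s−c)/2)], giving spherical excess E = 1.6688 rad.
Area = E·R² = 1.6688 × (3389.5)² ≈ 19172194 km².

19172194 km²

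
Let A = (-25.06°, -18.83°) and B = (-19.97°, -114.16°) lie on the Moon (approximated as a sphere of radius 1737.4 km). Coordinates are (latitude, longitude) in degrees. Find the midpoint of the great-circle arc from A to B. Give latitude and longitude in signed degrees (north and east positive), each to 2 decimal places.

Central angle δ = 1.5052 rad. Interpolating on the sphere with fraction f = 0.5:
P = [sin((1−f)δ)·A + sin(fδ)·B] / sin δ = 0.6850·A + 0.6850·B in Cartesian coordinates,
giving P = (0.3238, -0.7877, -0.5241), i.e. latitude -31.61°, longitude -67.65°.

-31.61°, -67.65°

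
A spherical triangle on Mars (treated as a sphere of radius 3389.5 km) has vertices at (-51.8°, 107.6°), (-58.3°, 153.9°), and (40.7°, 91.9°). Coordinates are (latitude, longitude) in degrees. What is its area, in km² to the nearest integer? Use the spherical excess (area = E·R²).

Side lengths (central angles): a = 1.9474, b = 1.6319, c = 0.4666 rad; semiperimeter s = 2.0230.
By l'Huilier's theorem, tan(E/4) = √[tan(s/2) tan((s−a)/2) tan((s−b)/2) tan((s−c)/2)], giving spherical excess E = 0.4325 rad.
Area = E·R² = 0.4325 × (3389.5)² ≈ 4969062 km².

4969062 km²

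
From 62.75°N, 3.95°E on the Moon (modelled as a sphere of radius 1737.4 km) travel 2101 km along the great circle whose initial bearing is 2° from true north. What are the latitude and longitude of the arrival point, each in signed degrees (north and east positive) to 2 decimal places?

47.94°, -178.84°

Angular distance δ = d/R = 2101/1737.4 = 1.20928 rad; initial bearing θ = 0.0349 rad.
sin φ₂ = sin φ₁ cos δ + cos φ₁ sin δ cos θ = (0.8890)(0.3537) + (0.4579)(0.9354)(0.9994) = 0.7425, so φ₂ = 47.94°.
Δλ = atan2(sin θ sin δ cos φ₁, cos δ − sin φ₁ sin φ₂) = atan2(0.0149, -0.3064) = 177.207°.
λ₂ = 3.950° + 177.207° = 181.16° → -178.84° after wrapping to (−180°, 180°].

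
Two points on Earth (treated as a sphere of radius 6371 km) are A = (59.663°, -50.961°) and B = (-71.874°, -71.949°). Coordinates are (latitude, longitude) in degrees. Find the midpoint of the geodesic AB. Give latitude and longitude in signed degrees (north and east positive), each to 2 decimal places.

Central angle δ = 2.3098 rad. Interpolating on the sphere with fraction f = 0.5:
P = [sin((1−f)δ)·A + sin(fδ)·B] / sin δ = 1.2375·A + 1.2375·B in Cartesian coordinates,
giving P = (0.5130, -0.8516, -0.1080), i.e. latitude -6.20°, longitude -58.93°.

-6.20°, -58.93°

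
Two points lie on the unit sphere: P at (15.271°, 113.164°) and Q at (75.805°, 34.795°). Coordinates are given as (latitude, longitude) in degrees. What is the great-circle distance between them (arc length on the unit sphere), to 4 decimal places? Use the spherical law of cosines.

1.2629

Let φ₁ = 0.2665 rad, φ₂ = 1.3230 rad, and Δλ = -1.3678 rad.
cos c = sin φ₁ sin φ₂ + cos φ₁ cos φ₂ cos Δλ = (0.2634)(0.9695) + (0.9647)(0.2452)(0.2016) = 0.30304,
so c = arccos(0.30304) = 1.26292 rad.
On the unit sphere the arc length equals the central angle: 1.2629.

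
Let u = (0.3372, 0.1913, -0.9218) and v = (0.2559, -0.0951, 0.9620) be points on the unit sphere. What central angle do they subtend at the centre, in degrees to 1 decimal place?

u·v = -0.8187; |u| = 1.0000, |v| = 1.0000.
cos θ = (u·v)/(|u||v|) = -0.8187, so θ = 145.0°.

145.0°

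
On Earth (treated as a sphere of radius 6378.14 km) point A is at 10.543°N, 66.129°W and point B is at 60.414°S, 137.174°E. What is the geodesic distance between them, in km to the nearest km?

14162 km

With latitudes φ₁ = 10.543°, φ₂ = -60.414° and longitude difference Δλ = -156.697°:
cos c = sin φ₁ sin φ₂ + cos φ₁ cos φ₂ cos Δλ = (0.1830)(-0.8696) + (0.9831)(0.4937)(-0.9184) = -0.60492,
so c = arccos(-0.60492) = 2.22046 rad.
Distance = R·c = 6378.14 × 2.2205 ≈ 14162 km.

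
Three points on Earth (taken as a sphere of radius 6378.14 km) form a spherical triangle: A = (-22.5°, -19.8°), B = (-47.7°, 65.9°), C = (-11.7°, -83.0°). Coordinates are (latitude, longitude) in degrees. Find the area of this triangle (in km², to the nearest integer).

32566813 km²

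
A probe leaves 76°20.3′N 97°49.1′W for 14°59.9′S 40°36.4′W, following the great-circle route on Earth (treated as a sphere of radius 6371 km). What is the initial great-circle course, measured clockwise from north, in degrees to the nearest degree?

With φ₁ = 1.3324, φ₂ = -0.2618, Δλ = 0.9985 rad, the forward-azimuth formula gives
θ = atan2( sin Δλ cos φ₂ , cos φ₁ sin φ₂ − sin φ₁ cos φ₂ cos Δλ ) = atan2(0.8120, -0.5694) = 125.04°.
So the initial bearing is 125°.

125°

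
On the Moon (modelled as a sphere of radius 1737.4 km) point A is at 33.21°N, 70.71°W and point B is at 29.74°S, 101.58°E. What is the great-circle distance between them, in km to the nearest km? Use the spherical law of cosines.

In radians: φ₁ = 0.5796, φ₂ = -0.5191, Δλ = 172.290° = 3.0070 rad.
cos c = sin φ₁ sin φ₂ + cos φ₁ cos φ₂ cos Δλ = (0.5477)(-0.4961) + (0.8367)(0.8683)(-0.9910) = -0.99160,
so c = arccos(-0.99160) = 3.01188 rad.
Distance = R·c = 1737.4 × 3.0119 ≈ 5233 km.

5233 km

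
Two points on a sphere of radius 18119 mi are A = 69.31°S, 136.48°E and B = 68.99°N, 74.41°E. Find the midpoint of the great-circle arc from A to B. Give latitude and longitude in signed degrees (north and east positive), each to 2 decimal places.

-0.19°, 105.19°

Central angle δ = 2.5218 rad. Interpolating on the sphere with fraction f = 0.5:
P = [sin((1−f)δ)·A + sin(fδ)·B] / sin δ = 1.6395·A + 1.6395·B in Cartesian coordinates,
giving P = (-0.2621, 0.9650, -0.0033), i.e. latitude -0.19°, longitude 105.19°.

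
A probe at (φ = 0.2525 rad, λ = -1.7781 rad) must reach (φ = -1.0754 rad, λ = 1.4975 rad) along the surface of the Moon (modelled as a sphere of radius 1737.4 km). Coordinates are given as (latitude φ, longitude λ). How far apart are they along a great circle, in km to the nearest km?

4019 km

In radians: φ₁ = 0.2525, φ₂ = -1.0754, Δλ = -172.322° = -3.0076 rad.
Haversine: a = sin²(Δφ/2) + cos φ₁ cos φ₂ sin²(Δλ/2) = 0.3797 + (0.9683)(0.4754)(0.9955) = 0.83799.
Central angle c = 2·arcsin(√a) = 2.31308 rad.
Distance = R·c = 1737.4 × 2.3131 ≈ 4019 km.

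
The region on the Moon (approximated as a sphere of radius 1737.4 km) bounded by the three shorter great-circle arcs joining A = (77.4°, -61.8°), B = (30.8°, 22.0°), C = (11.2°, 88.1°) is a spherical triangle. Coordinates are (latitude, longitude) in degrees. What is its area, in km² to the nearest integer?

Side lengths (central angles): a = 1.1143, b = 1.5664, c = 1.0240 rad; semiperimeter s = 1.8523.
By l'Huilier's theorem, tan(E/4) = √[tan(s/2) tan((s−a)/2) tan((s−b)/2) tan((s−c)/2)], giving spherical excess E = 0.7140 rad.
Area = E·R² = 0.7140 × (1737.4)² ≈ 2155375 km².

2155375 km²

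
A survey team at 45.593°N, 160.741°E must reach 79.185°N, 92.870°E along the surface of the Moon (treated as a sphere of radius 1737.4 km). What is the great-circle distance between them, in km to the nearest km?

1253 km

With latitudes φ₁ = 45.593°, φ₂ = 79.185° and longitude difference Δλ = -67.871°:
Haversine: a = sin²(Δφ/2) + cos φ₁ cos φ₂ sin²(Δλ/2) = 0.0835 + (0.6998)(0.1876)(0.3117) = 0.12442.
Central angle c = 2·arcsin(√a) = 0.72098 rad.
Distance = R·c = 1737.4 × 0.7210 ≈ 1253 km.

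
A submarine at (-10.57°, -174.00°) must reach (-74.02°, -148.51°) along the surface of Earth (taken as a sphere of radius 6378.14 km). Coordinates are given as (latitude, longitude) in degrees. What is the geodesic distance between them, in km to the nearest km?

7250 km

In radians: φ₁ = -0.1845, φ₂ = -1.2919, Δλ = 25.490° = 0.4449 rad.
cos c = sin φ₁ sin φ₂ + cos φ₁ cos φ₂ cos Δλ = (-0.1834)(-0.9614) + (0.9830)(0.2753)(0.9027) = 0.42064,
so c = arccos(0.42064) = 1.13665 rad.
Distance = R·c = 6378.14 × 1.1367 ≈ 7250 km.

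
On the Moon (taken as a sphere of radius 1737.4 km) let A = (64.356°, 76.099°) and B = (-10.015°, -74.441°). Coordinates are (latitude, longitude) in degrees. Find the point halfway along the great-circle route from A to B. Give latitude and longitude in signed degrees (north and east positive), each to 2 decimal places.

48.48°, -55.15°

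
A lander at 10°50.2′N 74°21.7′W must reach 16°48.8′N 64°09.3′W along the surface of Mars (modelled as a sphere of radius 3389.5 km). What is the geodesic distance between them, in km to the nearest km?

684 km

With latitudes φ₁ = 10.837°, φ₂ = 16.813° and longitude difference Δλ = 10.207°:
cos c = sin φ₁ sin φ₂ + cos φ₁ cos φ₂ cos Δλ = (0.1880)(0.2893) + (0.9822)(0.9573)(0.9842) = 0.97969,
so c = arccos(0.97969) = 0.20191 rad.
Distance = R·c = 3389.5 × 0.2019 ≈ 684 km.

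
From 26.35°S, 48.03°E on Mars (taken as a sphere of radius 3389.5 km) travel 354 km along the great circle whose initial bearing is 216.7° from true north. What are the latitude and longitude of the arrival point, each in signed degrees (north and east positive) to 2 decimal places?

Angular distance δ = d/R = 354/3389.5 = 0.10444 rad; initial bearing θ = 3.7821 rad.
sin φ₂ = sin φ₁ cos δ + cos φ₁ sin δ cos θ = (-0.4439)(0.9946) + (0.8961)(0.1043)(-0.8018) = -0.5163, so φ₂ = -31.09°.
Δλ = atan2(sin θ sin δ cos φ₁, cos δ − sin φ₁ sin φ₂) = atan2(-0.0558, 0.7654) = -4.172°.
λ₂ = 48.030° − 4.172° = 43.86°.

-31.09°, 43.86°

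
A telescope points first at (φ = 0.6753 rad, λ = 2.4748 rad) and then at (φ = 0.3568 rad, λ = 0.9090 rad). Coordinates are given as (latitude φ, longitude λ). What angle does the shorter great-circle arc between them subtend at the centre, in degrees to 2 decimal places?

Let φ₁ = 0.6753 rad, φ₂ = 0.3568 rad, and Δλ = -1.5658 rad.
cos c = sin φ₁ sin φ₂ + cos φ₁ cos φ₂ cos Δλ = (0.6251)(0.3493) + (0.7805)(0.9370)(0.0050) = 0.22200,
so c = arccos(0.22200) = 1.34693 rad.
So the angular separation is 77.17°.

77.17°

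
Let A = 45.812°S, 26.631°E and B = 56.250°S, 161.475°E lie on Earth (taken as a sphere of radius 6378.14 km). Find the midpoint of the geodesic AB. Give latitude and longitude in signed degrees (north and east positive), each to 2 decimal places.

-72.16°, 78.86°

Central angle δ = 1.2418 rad. Interpolating on the sphere with fraction f = 0.5:
P = [sin((1−f)δ)·A + sin(fδ)·B] / sin δ = 0.6147·A + 0.6147·B in Cartesian coordinates,
giving P = (0.0592, 0.3006, -0.9519), i.e. latitude -72.16°, longitude 78.86°.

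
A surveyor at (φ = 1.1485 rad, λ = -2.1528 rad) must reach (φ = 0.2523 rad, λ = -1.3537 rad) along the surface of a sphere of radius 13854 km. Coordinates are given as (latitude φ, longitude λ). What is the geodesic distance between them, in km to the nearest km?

With latitudes φ₁ = 65.804°, φ₂ = 14.456° and longitude difference Δλ = 45.785°:
cos c = sin φ₁ sin φ₂ + cos φ₁ cos φ₂ cos Δλ = (0.9122)(0.2496) + (0.4099)(0.9683)(0.6974) = 0.50447,
so c = arccos(0.50447) = 1.04203 rad.
Distance = R·c = 13854 × 1.0420 ≈ 14436 km.

14436 km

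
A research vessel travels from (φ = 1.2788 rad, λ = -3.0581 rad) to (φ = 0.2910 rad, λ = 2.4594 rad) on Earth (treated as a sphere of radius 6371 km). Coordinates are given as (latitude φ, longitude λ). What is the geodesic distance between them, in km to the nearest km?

In radians: φ₁ = 1.2788, φ₂ = 0.2910, Δλ = -43.871° = -0.7657 rad.
cos c = sin φ₁ sin φ₂ + cos φ₁ cos φ₂ cos Δλ = (0.9577)(0.2869) + (0.2879)(0.9580)(0.7209) = 0.47356,
so c = arccos(0.47356) = 1.07746 rad.
Distance = R·c = 6371 × 1.0775 ≈ 6865 km.

6865 km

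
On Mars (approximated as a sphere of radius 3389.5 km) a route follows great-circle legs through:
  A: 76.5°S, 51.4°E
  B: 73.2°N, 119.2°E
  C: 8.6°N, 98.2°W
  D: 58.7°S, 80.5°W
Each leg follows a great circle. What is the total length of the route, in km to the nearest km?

Leg A→B: central angle 2.7031 rad, distance 9162.0 km.
Leg B→C: central angle 1.6548 rad, distance 5608.8 km.
Leg C→D: central angle 1.2008 rad, distance 4070.2 km.
Total: 9162.0 + 5608.8 + 4070.2 ≈ 18841 km.

18841 km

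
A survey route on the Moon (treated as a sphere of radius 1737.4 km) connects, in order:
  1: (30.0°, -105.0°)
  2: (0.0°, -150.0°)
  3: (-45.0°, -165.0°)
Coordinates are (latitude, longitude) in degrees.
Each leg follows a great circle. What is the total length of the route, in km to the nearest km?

Leg 1→2: central angle 0.9117 rad, distance 1584.1 km.
Leg 2→3: central angle 0.8189 rad, distance 1422.8 km.
Total: 1584.1 + 1422.8 ≈ 3007 km.

3007 km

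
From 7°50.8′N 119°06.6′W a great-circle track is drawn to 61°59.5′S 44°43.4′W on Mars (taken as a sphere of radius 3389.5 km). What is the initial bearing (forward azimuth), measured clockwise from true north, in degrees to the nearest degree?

153°

Δλ = 74.387° = 1.2983 rad.
y = sin Δλ · cos φ₂ = (0.9631)(0.4696) = 0.4523
x = cos φ₁ sin φ₂ − sin φ₁ cos φ₂ cos Δλ = (0.9906)(-0.8829) − (0.1365)(0.4696)(0.2691) = -0.8919
θ = atan2(y, x) = 153.11°, so the bearing is 153°.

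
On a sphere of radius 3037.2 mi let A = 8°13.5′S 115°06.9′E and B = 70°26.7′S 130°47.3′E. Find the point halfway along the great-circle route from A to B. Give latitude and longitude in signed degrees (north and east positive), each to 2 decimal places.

-39.53°, 119.06°

The central angle between A and B is δ = 1.0998 rad.
With f = 0.5, the slerp weights are sin((1−f)δ)/sin δ = 0.5865 and sin(fδ)/sin δ = 0.5865.
Weighted sum of the unit vectors: (0.5865)·(-0.4201,0.8961,-0.1431) + (0.5865)·(-0.2187,0.2534,-0.9423) = (-0.3746, 0.6742, -0.6365).
Converting back: φ = atan2(z, √(x²+y²)) = -39.53°, λ = atan2(y, x) = 119.06°.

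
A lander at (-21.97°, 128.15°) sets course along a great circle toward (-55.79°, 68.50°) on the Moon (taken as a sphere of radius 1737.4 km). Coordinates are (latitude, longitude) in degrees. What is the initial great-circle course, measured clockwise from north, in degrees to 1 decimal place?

Δλ = -59.650° = -1.0411 rad.
y = sin Δλ · cos φ₂ = (-0.8630)(0.5622) = -0.4852
x = cos φ₁ sin φ₂ − sin φ₁ cos φ₂ cos Δλ = (0.9274)(-0.8270) − (-0.3741)(0.5622)(0.5053) = -0.6606
θ = atan2(y, x) = -143.71°; adding 360° gives 216.3°.

216.3°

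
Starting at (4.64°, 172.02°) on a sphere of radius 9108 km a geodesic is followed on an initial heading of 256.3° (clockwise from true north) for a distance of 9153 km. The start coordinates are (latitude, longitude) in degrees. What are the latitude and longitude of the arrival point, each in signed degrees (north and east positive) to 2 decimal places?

-8.97°, 115.89°

Angular distance δ = d/R = 9153/9108 = 1.00494 rad; initial bearing θ = 4.4733 rad.
sin φ₂ = sin φ₁ cos δ + cos φ₁ sin δ cos θ = (0.0809)(0.5361) + (0.9967)(0.8441)(-0.2368) = -0.1559, so φ₂ = -8.97°.
Δλ = atan2(sin θ sin δ cos φ₁, cos δ − sin φ₁ sin φ₂) = atan2(-0.8174, 0.5487) = -56.126°.
λ₂ = 172.020° − 56.126° = 115.89°.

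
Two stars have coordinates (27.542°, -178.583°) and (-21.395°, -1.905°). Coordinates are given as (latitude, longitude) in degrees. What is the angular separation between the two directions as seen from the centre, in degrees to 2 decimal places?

In radians: φ₁ = 0.4807, φ₂ = -0.3734, Δλ = 176.678° = 3.0836 rad.
cos c = sin φ₁ sin φ₂ + cos φ₁ cos φ₂ cos Δλ = (0.4624)(-0.3648) + (0.8867)(0.9311)(-0.9983) = -0.99286,
so c = arccos(-0.99286) = 3.02205 rad.
So the angular separation is 173.15°.

173.15°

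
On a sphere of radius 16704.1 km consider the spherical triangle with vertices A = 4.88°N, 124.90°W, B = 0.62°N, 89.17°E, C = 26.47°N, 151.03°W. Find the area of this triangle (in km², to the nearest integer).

168132409 km²

Side lengths (central angles): a = 2.0264, b = 0.5759, c = 2.5399 rad; semiperimeter s = 2.5711.
By l'Huilier's theorem, tan(E/4) = √[tan(s/2) tan((s−a)/2) tan((s−b)/2) tan((s−c)/2)], giving spherical excess E = 0.6026 rad.
Area = E·R² = 0.6026 × (16704.1)² ≈ 168132409 km².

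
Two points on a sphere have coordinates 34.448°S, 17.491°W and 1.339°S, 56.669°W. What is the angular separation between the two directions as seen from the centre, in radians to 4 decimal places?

0.8602 rad

Let φ₁ = -0.6012 rad, φ₂ = -0.0234 rad, and Δλ = -0.6838 rad.
cos c = sin φ₁ sin φ₂ + cos φ₁ cos φ₂ cos Δλ = (-0.5657)(-0.0234) + (0.8246)(0.9997)(0.7752) = 0.65229,
so c = arccos(0.65229) = 0.86019 rad.
So the angular separation is 0.8602 rad.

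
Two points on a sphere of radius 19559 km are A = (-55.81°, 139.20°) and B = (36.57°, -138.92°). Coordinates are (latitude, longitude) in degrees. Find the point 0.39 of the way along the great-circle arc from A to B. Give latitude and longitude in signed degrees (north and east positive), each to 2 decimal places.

-23.34°, -178.11°

The central angle between A and B is δ = 2.0143 rad.
With f = 0.39, the slerp weights are sin((1−f)δ)/sin δ = 1.0430 and sin(fδ)/sin δ = 0.7830.
Weighted sum of the unit vectors: (1.0430)·(-0.4254,0.3672,-0.8272) + (0.7830)·(-0.6054,-0.5277,0.5958) = (-0.9177, -0.0303, -0.3962).
Converting back: φ = atan2(z, √(x²+y²)) = -23.34°, λ = atan2(y, x) = -178.11°.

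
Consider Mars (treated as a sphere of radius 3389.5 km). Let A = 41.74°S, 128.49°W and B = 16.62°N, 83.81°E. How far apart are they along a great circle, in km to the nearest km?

With latitudes φ₁ = -41.740°, φ₂ = 16.620° and longitude difference Δλ = -147.700°:
Haversine: a = sin²(Δφ/2) + cos φ₁ cos φ₂ sin²(Δλ/2) = 0.2377 + (0.7462)(0.9582)(0.9226) = 0.89739.
Central angle c = 2·arcsin(√a) = 2.48945 rad.
Distance = R·c = 3389.5 × 2.4894 ≈ 8438 km.

8438 km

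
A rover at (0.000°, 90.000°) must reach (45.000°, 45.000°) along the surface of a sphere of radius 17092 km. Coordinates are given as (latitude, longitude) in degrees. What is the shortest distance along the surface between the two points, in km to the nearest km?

17899 km

In radians: φ₁ = 0.0000, φ₂ = 0.7854, Δλ = -45.000° = -0.7854 rad.
cos c = sin φ₁ sin φ₂ + cos φ₁ cos φ₂ cos Δλ = (0.0000)(0.7071) + (1.0000)(0.7071)(0.7071) = 0.50000,
so c = arccos(0.50000) = 1.04720 rad.
Distance = R·c = 17092 × 1.0472 ≈ 17899 km.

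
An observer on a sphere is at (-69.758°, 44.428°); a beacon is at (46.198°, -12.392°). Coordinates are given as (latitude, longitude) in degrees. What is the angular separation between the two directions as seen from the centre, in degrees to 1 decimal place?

123.1°

With latitudes φ₁ = -69.758°, φ₂ = 46.198° and longitude difference Δλ = -56.820°:
Haversine: a = sin²(Δφ/2) + cos φ₁ cos φ₂ sin²(Δλ/2) = 0.7188 + (0.3460)(0.6922)(0.2264) = 0.77305.
Central angle c = 2·arcsin(√a) = 2.14850 rad.
So the angular separation is 123.1°.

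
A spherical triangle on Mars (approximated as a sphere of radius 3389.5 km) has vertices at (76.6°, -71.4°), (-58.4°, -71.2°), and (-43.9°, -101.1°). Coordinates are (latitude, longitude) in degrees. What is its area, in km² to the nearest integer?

8194928 km²

Side lengths (central angles): a = 0.4081, b = 2.1288, c = 2.3562 rad; semiperimeter s = 2.4465.
By l'Huilier's theorem, tan(E/4) = √[tan(s/2) tan((s−a)/2) tan((s−b)/2) tan((s−c)/2)], giving spherical excess E = 0.7133 rad.
Area = E·R² = 0.7133 × (3389.5)² ≈ 8194928 km².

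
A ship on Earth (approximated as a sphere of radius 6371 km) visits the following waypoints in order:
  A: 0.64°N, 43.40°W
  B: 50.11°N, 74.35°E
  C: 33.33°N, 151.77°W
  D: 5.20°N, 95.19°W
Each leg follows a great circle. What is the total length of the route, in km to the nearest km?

28182 km

Leg A→B: central angle 1.8650 rad, distance 11882.2 km.
Leg B→C: central angle 1.5206 rad, distance 9687.7 km.
Leg C→D: central angle 1.0378 rad, distance 6612.0 km.
Total: 11882.2 + 9687.7 + 6612.0 ≈ 28182 km.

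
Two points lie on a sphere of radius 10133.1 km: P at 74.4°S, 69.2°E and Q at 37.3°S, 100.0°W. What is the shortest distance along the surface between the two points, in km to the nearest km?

Let φ₁ = -1.2985 rad, φ₂ = -0.6510 rad, and Δλ = -2.9531 rad.
Haversine: a = sin²(Δφ/2) + cos φ₁ cos φ₂ sin²(Δλ/2) = 0.1012 + (0.2689)(0.7955)(0.9911) = 0.31323.
Central angle c = 2·arcsin(√a) = 1.18798 rad.
Distance = R·c = 10133.1 × 1.1880 ≈ 12038 km.

12038 km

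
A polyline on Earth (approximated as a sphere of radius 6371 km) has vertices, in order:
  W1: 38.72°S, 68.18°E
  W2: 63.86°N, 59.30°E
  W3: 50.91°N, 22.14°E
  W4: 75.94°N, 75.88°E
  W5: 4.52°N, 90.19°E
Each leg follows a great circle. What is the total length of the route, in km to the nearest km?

25633 km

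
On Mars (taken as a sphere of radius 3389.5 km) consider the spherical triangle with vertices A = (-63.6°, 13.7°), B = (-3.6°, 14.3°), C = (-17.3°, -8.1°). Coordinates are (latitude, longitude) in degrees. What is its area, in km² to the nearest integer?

2349206 km²

Side lengths (central angles): a = 0.4518, b = 0.8493, c = 1.0472 rad; semiperimeter s = 1.1742.
By l'Huilier's theorem, tan(E/4) = √[tan(s/2) tan((s−a)/2) tan((s−b)/2) tan((s−c)/2)], giving spherical excess E = 0.2045 rad.
Area = E·R² = 0.2045 × (3389.5)² ≈ 2349206 km².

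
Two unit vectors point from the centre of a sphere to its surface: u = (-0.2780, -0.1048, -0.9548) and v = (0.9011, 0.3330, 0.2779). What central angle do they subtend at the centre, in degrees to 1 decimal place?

u·v = -0.5507; |u| = 1.0000, |v| = 1.0000.
cos θ = (u·v)/(|u||v|) = -0.5507, so θ = 123.4°.

123.4°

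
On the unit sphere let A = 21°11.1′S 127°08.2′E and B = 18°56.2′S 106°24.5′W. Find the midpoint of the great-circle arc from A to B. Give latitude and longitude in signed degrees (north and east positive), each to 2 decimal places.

Central angle δ = 1.9897 rad. Interpolating on the sphere with fraction f = 0.5:
P = [sin((1−f)δ)·A + sin(fδ)·B] / sin δ = 0.9181·A + 0.9181·B in Cartesian coordinates,
giving P = (-0.7621, -0.1506, -0.6297), i.e. latitude -39.03°, longitude -168.82°.

-39.03°, -168.82°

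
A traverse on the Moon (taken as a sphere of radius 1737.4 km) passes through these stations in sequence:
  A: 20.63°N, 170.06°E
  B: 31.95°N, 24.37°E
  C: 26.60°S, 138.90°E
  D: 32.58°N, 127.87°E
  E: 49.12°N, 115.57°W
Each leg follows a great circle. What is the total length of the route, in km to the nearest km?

11595 km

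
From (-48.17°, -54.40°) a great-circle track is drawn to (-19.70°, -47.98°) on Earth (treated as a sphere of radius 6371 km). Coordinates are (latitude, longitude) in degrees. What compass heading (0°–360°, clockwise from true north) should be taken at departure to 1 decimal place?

With φ₁ = -0.8407, φ₂ = -0.3438, Δλ = 0.1121 rad, the forward-azimuth formula gives
θ = atan2( sin Δλ cos φ₂ , cos φ₁ sin φ₂ − sin φ₁ cos φ₂ cos Δλ ) = atan2(0.1053, 0.4723) = 12.57°.
So the initial bearing is 12.6°.

12.6°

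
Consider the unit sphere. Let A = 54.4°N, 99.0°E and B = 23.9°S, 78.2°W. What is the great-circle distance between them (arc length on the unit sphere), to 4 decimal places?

With latitudes φ₁ = 54.400°, φ₂ = -23.900° and longitude difference Δλ = -177.200°:
cos c = sin φ₁ sin φ₂ + cos φ₁ cos φ₂ cos Δλ = (0.8131)(-0.4051) + (0.5821)(0.9143)(-0.9988) = -0.86099,
so c = arccos(-0.86099) = 2.60802 rad.
On the unit sphere the arc length equals the central angle: 2.6080.

2.6080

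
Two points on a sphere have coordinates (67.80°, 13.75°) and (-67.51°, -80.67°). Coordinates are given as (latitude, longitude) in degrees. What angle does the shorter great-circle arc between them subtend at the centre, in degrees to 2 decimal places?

Let φ₁ = 1.1833 rad, φ₂ = -1.1783 rad, and Δλ = -1.6479 rad.
cos c = sin φ₁ sin φ₂ + cos φ₁ cos φ₂ cos Δλ = (0.9259)(-0.9239) + (0.3778)(0.3825)(-0.0771) = -0.86659,
so c = arccos(-0.86659) = 2.61913 rad.
So the angular separation is 150.07°.

150.07°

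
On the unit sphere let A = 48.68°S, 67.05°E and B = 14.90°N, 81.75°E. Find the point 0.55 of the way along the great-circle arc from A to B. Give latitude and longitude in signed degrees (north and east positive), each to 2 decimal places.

-13.83°, 76.42°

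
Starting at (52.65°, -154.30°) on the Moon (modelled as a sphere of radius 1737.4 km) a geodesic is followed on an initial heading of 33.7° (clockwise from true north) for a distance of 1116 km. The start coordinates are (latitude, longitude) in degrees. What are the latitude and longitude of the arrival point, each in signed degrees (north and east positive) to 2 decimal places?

69.86°, -79.38°

Angular distance δ = d/R = 1116/1737.4 = 0.64234 rad; initial bearing θ = 0.5882 rad.
sin φ₂ = sin φ₁ cos δ + cos φ₁ sin δ cos θ = (0.7949)(0.8007) + (0.6067)(0.5991)(0.8320) = 0.9389, so φ₂ = 69.86°.
Δλ = atan2(sin θ sin δ cos φ₁, cos δ − sin φ₁ sin φ₂) = atan2(0.2017, 0.0543) = 74.919°.
λ₂ = -154.300° + 74.919° = -79.38°.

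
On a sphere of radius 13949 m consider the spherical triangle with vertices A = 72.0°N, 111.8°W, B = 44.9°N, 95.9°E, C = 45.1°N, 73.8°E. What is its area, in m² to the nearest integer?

31621289 m²

Side lengths (central angles): a = 0.2719, b = 1.0966, c = 1.0730 rad; semiperimeter s = 1.2208.
By l'Huilier's theorem, tan(E/4) = √[tan(s/2) tan((s−a)/2) tan((s−b)/2) tan((s−c)/2)], giving spherical excess E = 0.1625 rad.
Area = E·R² = 0.1625 × (13949)² ≈ 31621289 m².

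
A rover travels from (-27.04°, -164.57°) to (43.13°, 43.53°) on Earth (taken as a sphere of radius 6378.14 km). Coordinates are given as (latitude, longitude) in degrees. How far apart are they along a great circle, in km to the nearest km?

16938 km

Let φ₁ = -0.4719 rad, φ₂ = 0.7528 rad, and Δλ = -2.6512 rad.
Haversine: a = sin²(Δφ/2) + cos φ₁ cos φ₂ sin²(Δλ/2) = 0.3304 + (0.8907)(0.7298)(0.9411) = 0.94210.
Central angle c = 2·arcsin(√a) = 2.65559 rad.
Distance = R·c = 6378.14 × 2.6556 ≈ 16938 km.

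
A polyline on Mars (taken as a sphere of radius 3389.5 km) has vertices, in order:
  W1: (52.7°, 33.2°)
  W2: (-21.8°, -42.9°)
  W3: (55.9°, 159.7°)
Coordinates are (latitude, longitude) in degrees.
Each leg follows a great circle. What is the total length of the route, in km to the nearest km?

14271 km

Leg W1→W2: central angle 1.7317 rad, distance 5869.7 km.
Leg W2→W3: central angle 2.4785 rad, distance 8400.9 km.
Total: 5869.7 + 8400.9 ≈ 14271 km.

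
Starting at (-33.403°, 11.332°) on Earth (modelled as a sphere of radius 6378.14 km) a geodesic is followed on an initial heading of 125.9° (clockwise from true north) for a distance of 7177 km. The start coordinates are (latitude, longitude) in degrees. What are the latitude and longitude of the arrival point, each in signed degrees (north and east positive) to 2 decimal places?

Angular distance δ = d/R = 7177/6378.14 = 1.12525 rad; initial bearing θ = 2.1974 rad.
sin φ₂ = sin φ₁ cos δ + cos φ₁ sin δ cos θ = (-0.5505)(0.4310) + (0.8348)(0.9024)(-0.5864) = -0.6790, so φ₂ = -42.76°.
Δλ = atan2(sin θ sin δ cos φ₁, cos δ − sin φ₁ sin φ₂) = atan2(0.6102, 0.0572) = 84.649°.
λ₂ = 11.332° + 84.649° = 95.98°.

-42.76°, 95.98°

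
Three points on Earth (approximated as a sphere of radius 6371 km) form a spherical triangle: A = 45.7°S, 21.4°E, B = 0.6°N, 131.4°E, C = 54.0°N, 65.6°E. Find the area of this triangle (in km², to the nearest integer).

Side lengths (central angles): a = 1.3187, b = 1.8595, c = 1.8197 rad; semiperimeter s = 2.4990.
By l'Huilier's theorem, tan(E/4) = √[tan(s/2) tan((s−a)/2) tan((s−b)/2) tan((s−c)/2)], giving spherical excess E = 1.8068 rad.
Area = E·R² = 1.8068 × (6371)² ≈ 73338684 km².

73338684 km²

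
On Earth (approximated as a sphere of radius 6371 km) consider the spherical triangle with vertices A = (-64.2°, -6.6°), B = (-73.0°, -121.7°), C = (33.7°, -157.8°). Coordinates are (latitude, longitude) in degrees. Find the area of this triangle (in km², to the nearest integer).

12486926 km²

Side lengths (central angles): a = 1.9114, b = 2.5267, c = 0.6317 rad; semiperimeter s = 2.5349.
By l'Huilier's theorem, tan(E/4) = √[tan(s/2) tan((s−a)/2) tan((s−b)/2) tan((s−c)/2)], giving spherical excess E = 0.3076 rad.
Area = E·R² = 0.3076 × (6371)² ≈ 12486926 km².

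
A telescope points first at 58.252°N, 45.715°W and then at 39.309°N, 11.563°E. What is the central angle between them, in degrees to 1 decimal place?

40.6°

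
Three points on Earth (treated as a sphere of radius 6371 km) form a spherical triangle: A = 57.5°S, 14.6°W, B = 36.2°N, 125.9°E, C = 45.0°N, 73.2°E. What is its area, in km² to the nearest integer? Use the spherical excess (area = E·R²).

Side lengths (central angles): a = 0.7022, b = 2.1917, c = 2.5547 rad; semiperimeter s = 2.7243.
By l'Huilier's theorem, tan(E/4) = √[tan(s/2) tan((s−a)/2) tan((s−b)/2) tan((s−c)/2)], giving spherical excess E = 1.5841 rad.
Area = E·R² = 1.5841 × (6371)² ≈ 64296701 km².

64296701 km²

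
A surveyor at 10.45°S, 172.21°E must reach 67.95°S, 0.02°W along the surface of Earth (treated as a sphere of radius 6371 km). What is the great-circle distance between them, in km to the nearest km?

With latitudes φ₁ = -10.450°, φ₂ = -67.950° and longitude difference Δλ = -172.230°:
cos c = sin φ₁ sin φ₂ + cos φ₁ cos φ₂ cos Δλ = (-0.1814)(-0.9269) + (0.9834)(0.3754)(-0.9908) = -0.19769,
so c = arccos(-0.19769) = 1.76980 rad.
Distance = R·c = 6371 × 1.7698 ≈ 11275 km.

11275 km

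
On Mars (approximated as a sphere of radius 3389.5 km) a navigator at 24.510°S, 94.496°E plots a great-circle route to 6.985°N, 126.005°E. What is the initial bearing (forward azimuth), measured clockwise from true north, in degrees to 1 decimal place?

Δλ = 31.509° = 0.5499 rad.
y = sin Δλ · cos φ₂ = (0.5226)(0.9926) = 0.5188
x = cos φ₁ sin φ₂ − sin φ₁ cos φ₂ cos Δλ = (0.9099)(0.1216) − (-0.4149)(0.9926)(0.8526) = 0.4617
θ = atan2(y, x) = 48.33°, so the bearing is 48.3°.

48.3°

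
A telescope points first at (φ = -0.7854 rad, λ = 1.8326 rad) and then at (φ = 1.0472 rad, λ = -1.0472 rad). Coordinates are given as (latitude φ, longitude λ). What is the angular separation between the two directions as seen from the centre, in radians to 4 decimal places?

2.8367 rad

With latitudes φ₁ = -45.000°, φ₂ = 60.000° and longitude difference Δλ = -165.000°:
cos c = sin φ₁ sin φ₂ + cos φ₁ cos φ₂ cos Δλ = (-0.7071)(0.8660) + (0.7071)(0.5000)(-0.9659) = -0.95388,
so c = arccos(-0.95388) = 2.83670 rad.
So the angular separation is 2.8367 rad.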